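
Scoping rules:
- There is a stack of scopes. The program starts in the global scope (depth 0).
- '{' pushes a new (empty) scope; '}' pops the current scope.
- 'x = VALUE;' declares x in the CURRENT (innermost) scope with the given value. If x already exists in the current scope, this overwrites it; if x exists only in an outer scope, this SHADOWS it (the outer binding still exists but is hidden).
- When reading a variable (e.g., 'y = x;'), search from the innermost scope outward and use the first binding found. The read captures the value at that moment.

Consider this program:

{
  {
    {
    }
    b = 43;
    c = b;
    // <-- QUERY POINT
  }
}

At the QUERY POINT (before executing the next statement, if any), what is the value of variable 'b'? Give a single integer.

Answer: 43

Derivation:
Step 1: enter scope (depth=1)
Step 2: enter scope (depth=2)
Step 3: enter scope (depth=3)
Step 4: exit scope (depth=2)
Step 5: declare b=43 at depth 2
Step 6: declare c=(read b)=43 at depth 2
Visible at query point: b=43 c=43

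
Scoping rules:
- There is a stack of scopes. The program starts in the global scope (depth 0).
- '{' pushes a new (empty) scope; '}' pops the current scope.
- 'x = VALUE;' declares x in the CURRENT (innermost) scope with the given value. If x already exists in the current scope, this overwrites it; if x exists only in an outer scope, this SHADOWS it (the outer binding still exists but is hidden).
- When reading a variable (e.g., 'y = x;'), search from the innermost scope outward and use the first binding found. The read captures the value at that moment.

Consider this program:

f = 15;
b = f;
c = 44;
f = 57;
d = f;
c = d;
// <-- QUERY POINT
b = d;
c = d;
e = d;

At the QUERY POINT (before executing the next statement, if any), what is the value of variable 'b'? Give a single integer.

Step 1: declare f=15 at depth 0
Step 2: declare b=(read f)=15 at depth 0
Step 3: declare c=44 at depth 0
Step 4: declare f=57 at depth 0
Step 5: declare d=(read f)=57 at depth 0
Step 6: declare c=(read d)=57 at depth 0
Visible at query point: b=15 c=57 d=57 f=57

Answer: 15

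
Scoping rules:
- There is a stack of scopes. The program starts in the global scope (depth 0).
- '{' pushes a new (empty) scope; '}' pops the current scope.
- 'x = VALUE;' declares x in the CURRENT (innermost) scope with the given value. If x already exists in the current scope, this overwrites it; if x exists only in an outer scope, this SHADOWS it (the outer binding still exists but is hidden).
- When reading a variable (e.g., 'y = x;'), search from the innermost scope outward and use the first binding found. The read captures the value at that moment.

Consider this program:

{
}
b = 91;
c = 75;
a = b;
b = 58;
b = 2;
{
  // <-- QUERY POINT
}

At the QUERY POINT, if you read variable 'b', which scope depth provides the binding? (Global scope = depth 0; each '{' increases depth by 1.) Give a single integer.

Answer: 0

Derivation:
Step 1: enter scope (depth=1)
Step 2: exit scope (depth=0)
Step 3: declare b=91 at depth 0
Step 4: declare c=75 at depth 0
Step 5: declare a=(read b)=91 at depth 0
Step 6: declare b=58 at depth 0
Step 7: declare b=2 at depth 0
Step 8: enter scope (depth=1)
Visible at query point: a=91 b=2 c=75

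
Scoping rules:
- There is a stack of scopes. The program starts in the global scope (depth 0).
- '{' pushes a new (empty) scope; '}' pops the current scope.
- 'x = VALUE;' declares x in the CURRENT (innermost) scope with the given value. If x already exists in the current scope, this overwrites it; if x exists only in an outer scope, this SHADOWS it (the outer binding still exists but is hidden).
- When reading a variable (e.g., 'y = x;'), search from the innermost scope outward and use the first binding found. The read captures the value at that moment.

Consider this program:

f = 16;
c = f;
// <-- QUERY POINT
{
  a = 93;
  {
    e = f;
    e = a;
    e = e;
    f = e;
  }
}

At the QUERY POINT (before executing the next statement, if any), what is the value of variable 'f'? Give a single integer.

Answer: 16

Derivation:
Step 1: declare f=16 at depth 0
Step 2: declare c=(read f)=16 at depth 0
Visible at query point: c=16 f=16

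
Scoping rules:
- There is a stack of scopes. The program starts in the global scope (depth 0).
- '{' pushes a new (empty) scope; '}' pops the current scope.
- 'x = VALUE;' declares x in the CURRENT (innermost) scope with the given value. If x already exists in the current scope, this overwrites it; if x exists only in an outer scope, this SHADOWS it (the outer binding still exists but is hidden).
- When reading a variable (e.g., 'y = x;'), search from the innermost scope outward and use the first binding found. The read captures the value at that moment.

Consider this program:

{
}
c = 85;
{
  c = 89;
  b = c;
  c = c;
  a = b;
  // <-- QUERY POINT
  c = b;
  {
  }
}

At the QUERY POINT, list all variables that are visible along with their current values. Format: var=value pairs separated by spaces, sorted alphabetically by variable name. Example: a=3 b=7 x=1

Answer: a=89 b=89 c=89

Derivation:
Step 1: enter scope (depth=1)
Step 2: exit scope (depth=0)
Step 3: declare c=85 at depth 0
Step 4: enter scope (depth=1)
Step 5: declare c=89 at depth 1
Step 6: declare b=(read c)=89 at depth 1
Step 7: declare c=(read c)=89 at depth 1
Step 8: declare a=(read b)=89 at depth 1
Visible at query point: a=89 b=89 c=89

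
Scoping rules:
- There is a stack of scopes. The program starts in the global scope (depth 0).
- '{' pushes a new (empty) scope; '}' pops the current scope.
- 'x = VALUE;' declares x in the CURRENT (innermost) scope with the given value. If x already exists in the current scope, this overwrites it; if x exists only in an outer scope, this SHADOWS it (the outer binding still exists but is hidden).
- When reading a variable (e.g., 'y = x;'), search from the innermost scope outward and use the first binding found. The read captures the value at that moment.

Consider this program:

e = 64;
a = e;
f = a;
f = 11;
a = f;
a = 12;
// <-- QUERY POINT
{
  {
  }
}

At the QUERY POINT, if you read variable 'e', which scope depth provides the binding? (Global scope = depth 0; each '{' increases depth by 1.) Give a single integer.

Answer: 0

Derivation:
Step 1: declare e=64 at depth 0
Step 2: declare a=(read e)=64 at depth 0
Step 3: declare f=(read a)=64 at depth 0
Step 4: declare f=11 at depth 0
Step 5: declare a=(read f)=11 at depth 0
Step 6: declare a=12 at depth 0
Visible at query point: a=12 e=64 f=11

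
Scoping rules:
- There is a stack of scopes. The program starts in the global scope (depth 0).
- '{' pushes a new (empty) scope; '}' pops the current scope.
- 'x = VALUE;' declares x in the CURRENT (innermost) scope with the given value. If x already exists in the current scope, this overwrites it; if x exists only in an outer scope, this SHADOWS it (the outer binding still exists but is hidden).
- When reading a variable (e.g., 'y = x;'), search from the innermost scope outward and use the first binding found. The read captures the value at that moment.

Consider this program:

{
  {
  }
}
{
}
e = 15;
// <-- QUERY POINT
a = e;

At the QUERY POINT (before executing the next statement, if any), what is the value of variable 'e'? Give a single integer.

Answer: 15

Derivation:
Step 1: enter scope (depth=1)
Step 2: enter scope (depth=2)
Step 3: exit scope (depth=1)
Step 4: exit scope (depth=0)
Step 5: enter scope (depth=1)
Step 6: exit scope (depth=0)
Step 7: declare e=15 at depth 0
Visible at query point: e=15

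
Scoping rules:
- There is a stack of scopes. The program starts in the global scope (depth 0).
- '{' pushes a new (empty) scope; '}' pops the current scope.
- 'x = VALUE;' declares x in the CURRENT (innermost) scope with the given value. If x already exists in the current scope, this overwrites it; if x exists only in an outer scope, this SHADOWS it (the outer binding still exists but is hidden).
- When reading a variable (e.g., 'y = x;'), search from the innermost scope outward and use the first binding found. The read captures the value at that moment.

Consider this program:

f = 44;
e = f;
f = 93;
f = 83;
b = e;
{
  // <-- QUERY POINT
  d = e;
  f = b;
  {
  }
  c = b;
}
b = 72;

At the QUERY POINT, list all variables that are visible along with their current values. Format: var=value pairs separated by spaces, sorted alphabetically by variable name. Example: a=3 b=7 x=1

Answer: b=44 e=44 f=83

Derivation:
Step 1: declare f=44 at depth 0
Step 2: declare e=(read f)=44 at depth 0
Step 3: declare f=93 at depth 0
Step 4: declare f=83 at depth 0
Step 5: declare b=(read e)=44 at depth 0
Step 6: enter scope (depth=1)
Visible at query point: b=44 e=44 f=83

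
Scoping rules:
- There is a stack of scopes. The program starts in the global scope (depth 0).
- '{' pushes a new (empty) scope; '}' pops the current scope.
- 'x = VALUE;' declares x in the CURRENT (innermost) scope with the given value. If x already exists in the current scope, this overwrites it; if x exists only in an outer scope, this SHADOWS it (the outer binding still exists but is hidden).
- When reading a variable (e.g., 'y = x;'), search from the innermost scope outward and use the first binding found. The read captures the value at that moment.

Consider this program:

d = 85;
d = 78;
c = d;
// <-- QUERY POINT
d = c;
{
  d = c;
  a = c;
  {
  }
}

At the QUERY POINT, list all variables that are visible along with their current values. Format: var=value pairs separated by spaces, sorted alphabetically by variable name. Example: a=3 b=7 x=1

Answer: c=78 d=78

Derivation:
Step 1: declare d=85 at depth 0
Step 2: declare d=78 at depth 0
Step 3: declare c=(read d)=78 at depth 0
Visible at query point: c=78 d=78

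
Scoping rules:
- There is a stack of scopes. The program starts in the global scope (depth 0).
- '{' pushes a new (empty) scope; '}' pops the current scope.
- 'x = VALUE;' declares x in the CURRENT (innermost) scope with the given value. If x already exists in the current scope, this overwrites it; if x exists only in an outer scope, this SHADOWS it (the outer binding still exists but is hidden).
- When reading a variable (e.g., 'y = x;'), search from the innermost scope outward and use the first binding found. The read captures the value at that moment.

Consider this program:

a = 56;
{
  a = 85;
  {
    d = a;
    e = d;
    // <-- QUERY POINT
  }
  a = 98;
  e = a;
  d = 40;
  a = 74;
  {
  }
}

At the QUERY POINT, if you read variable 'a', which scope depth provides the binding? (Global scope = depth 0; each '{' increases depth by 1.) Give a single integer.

Answer: 1

Derivation:
Step 1: declare a=56 at depth 0
Step 2: enter scope (depth=1)
Step 3: declare a=85 at depth 1
Step 4: enter scope (depth=2)
Step 5: declare d=(read a)=85 at depth 2
Step 6: declare e=(read d)=85 at depth 2
Visible at query point: a=85 d=85 e=85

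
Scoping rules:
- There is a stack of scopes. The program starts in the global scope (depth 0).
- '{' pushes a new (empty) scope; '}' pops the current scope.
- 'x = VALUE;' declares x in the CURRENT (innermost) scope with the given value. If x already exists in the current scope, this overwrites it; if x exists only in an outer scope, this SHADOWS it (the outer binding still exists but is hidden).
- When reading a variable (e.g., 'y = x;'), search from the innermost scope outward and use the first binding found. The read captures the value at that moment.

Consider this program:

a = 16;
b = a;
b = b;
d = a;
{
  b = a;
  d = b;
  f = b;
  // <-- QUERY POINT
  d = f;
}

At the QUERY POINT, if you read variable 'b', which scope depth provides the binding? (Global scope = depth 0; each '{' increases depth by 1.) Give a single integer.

Step 1: declare a=16 at depth 0
Step 2: declare b=(read a)=16 at depth 0
Step 3: declare b=(read b)=16 at depth 0
Step 4: declare d=(read a)=16 at depth 0
Step 5: enter scope (depth=1)
Step 6: declare b=(read a)=16 at depth 1
Step 7: declare d=(read b)=16 at depth 1
Step 8: declare f=(read b)=16 at depth 1
Visible at query point: a=16 b=16 d=16 f=16

Answer: 1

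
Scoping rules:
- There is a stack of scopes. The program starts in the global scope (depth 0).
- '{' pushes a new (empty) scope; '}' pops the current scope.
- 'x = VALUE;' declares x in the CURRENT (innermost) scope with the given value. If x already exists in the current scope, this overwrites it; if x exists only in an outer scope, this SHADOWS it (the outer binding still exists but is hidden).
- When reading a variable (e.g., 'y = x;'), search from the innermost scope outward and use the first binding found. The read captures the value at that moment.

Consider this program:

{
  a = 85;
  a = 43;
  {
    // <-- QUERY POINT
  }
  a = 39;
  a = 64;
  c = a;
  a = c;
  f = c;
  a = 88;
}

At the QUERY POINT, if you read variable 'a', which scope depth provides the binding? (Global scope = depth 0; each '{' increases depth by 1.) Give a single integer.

Step 1: enter scope (depth=1)
Step 2: declare a=85 at depth 1
Step 3: declare a=43 at depth 1
Step 4: enter scope (depth=2)
Visible at query point: a=43

Answer: 1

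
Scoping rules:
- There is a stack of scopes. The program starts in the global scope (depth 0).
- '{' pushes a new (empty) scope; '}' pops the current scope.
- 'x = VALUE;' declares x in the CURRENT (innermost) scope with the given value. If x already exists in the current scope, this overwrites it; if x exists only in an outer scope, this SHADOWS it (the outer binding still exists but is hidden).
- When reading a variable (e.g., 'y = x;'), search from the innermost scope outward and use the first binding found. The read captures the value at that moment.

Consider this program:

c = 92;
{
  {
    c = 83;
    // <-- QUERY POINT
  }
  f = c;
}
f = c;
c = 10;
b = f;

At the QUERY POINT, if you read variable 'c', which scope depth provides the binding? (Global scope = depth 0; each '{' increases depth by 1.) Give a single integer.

Answer: 2

Derivation:
Step 1: declare c=92 at depth 0
Step 2: enter scope (depth=1)
Step 3: enter scope (depth=2)
Step 4: declare c=83 at depth 2
Visible at query point: c=83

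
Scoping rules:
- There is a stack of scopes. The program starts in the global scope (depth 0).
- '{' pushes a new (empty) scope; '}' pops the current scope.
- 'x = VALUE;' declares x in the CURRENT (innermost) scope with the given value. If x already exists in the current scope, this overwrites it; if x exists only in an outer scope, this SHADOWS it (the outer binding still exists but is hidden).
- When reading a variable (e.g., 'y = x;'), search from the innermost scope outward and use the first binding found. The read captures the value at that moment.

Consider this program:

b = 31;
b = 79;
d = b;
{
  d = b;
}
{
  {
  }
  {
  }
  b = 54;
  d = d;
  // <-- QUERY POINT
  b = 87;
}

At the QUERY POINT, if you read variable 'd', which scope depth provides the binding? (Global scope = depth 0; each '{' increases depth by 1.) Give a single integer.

Step 1: declare b=31 at depth 0
Step 2: declare b=79 at depth 0
Step 3: declare d=(read b)=79 at depth 0
Step 4: enter scope (depth=1)
Step 5: declare d=(read b)=79 at depth 1
Step 6: exit scope (depth=0)
Step 7: enter scope (depth=1)
Step 8: enter scope (depth=2)
Step 9: exit scope (depth=1)
Step 10: enter scope (depth=2)
Step 11: exit scope (depth=1)
Step 12: declare b=54 at depth 1
Step 13: declare d=(read d)=79 at depth 1
Visible at query point: b=54 d=79

Answer: 1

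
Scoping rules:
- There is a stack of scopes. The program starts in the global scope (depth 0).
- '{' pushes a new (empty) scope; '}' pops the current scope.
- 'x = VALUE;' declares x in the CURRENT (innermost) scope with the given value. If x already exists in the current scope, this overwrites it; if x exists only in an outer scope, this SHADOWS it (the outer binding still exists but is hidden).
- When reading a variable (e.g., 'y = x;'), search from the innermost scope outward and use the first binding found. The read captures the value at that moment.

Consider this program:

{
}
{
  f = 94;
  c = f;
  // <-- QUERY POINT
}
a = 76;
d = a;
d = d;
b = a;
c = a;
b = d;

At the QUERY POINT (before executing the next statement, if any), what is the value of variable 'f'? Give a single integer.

Step 1: enter scope (depth=1)
Step 2: exit scope (depth=0)
Step 3: enter scope (depth=1)
Step 4: declare f=94 at depth 1
Step 5: declare c=(read f)=94 at depth 1
Visible at query point: c=94 f=94

Answer: 94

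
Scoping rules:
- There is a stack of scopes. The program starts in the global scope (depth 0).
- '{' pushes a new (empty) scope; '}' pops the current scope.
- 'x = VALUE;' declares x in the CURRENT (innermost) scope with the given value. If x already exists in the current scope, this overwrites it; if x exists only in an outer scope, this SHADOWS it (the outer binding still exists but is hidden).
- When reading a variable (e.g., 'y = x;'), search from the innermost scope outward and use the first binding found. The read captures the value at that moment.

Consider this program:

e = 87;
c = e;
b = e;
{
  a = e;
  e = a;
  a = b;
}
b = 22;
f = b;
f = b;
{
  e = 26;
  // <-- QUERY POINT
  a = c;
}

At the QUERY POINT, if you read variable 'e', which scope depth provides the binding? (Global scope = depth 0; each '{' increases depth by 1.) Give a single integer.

Step 1: declare e=87 at depth 0
Step 2: declare c=(read e)=87 at depth 0
Step 3: declare b=(read e)=87 at depth 0
Step 4: enter scope (depth=1)
Step 5: declare a=(read e)=87 at depth 1
Step 6: declare e=(read a)=87 at depth 1
Step 7: declare a=(read b)=87 at depth 1
Step 8: exit scope (depth=0)
Step 9: declare b=22 at depth 0
Step 10: declare f=(read b)=22 at depth 0
Step 11: declare f=(read b)=22 at depth 0
Step 12: enter scope (depth=1)
Step 13: declare e=26 at depth 1
Visible at query point: b=22 c=87 e=26 f=22

Answer: 1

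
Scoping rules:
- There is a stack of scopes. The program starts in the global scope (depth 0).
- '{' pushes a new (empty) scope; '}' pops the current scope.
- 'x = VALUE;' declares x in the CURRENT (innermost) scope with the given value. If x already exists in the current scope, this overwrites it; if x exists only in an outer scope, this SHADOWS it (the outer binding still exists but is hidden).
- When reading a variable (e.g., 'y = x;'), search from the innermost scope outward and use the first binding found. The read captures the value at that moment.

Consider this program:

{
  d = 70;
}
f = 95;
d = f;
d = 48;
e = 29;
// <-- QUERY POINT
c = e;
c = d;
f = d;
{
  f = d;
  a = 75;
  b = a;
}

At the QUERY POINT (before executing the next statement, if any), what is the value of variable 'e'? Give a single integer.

Step 1: enter scope (depth=1)
Step 2: declare d=70 at depth 1
Step 3: exit scope (depth=0)
Step 4: declare f=95 at depth 0
Step 5: declare d=(read f)=95 at depth 0
Step 6: declare d=48 at depth 0
Step 7: declare e=29 at depth 0
Visible at query point: d=48 e=29 f=95

Answer: 29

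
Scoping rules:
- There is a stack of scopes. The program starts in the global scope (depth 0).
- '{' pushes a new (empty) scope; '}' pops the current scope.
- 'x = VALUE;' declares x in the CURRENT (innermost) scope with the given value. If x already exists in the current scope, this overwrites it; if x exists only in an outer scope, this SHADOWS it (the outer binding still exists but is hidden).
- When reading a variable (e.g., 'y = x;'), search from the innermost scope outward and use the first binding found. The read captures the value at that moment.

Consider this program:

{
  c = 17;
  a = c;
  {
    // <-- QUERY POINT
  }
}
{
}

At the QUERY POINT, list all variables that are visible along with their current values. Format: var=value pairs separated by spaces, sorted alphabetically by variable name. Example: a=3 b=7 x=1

Answer: a=17 c=17

Derivation:
Step 1: enter scope (depth=1)
Step 2: declare c=17 at depth 1
Step 3: declare a=(read c)=17 at depth 1
Step 4: enter scope (depth=2)
Visible at query point: a=17 c=17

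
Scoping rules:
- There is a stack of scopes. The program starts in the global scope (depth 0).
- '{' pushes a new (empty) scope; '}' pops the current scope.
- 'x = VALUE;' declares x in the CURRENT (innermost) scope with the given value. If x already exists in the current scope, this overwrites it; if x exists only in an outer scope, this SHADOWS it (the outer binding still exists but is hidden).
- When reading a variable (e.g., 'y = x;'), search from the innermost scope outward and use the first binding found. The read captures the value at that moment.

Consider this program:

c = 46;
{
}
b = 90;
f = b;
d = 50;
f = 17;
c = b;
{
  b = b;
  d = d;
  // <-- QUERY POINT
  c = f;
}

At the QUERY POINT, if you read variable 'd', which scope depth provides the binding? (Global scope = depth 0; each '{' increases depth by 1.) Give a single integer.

Answer: 1

Derivation:
Step 1: declare c=46 at depth 0
Step 2: enter scope (depth=1)
Step 3: exit scope (depth=0)
Step 4: declare b=90 at depth 0
Step 5: declare f=(read b)=90 at depth 0
Step 6: declare d=50 at depth 0
Step 7: declare f=17 at depth 0
Step 8: declare c=(read b)=90 at depth 0
Step 9: enter scope (depth=1)
Step 10: declare b=(read b)=90 at depth 1
Step 11: declare d=(read d)=50 at depth 1
Visible at query point: b=90 c=90 d=50 f=17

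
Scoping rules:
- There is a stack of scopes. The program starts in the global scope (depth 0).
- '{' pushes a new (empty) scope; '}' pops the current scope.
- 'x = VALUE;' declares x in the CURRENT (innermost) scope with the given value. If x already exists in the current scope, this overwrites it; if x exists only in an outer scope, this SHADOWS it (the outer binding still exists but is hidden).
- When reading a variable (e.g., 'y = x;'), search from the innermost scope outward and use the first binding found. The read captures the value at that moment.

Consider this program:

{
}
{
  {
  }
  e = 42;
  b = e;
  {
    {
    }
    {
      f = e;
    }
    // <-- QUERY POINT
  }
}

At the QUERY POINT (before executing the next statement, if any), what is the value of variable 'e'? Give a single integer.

Answer: 42

Derivation:
Step 1: enter scope (depth=1)
Step 2: exit scope (depth=0)
Step 3: enter scope (depth=1)
Step 4: enter scope (depth=2)
Step 5: exit scope (depth=1)
Step 6: declare e=42 at depth 1
Step 7: declare b=(read e)=42 at depth 1
Step 8: enter scope (depth=2)
Step 9: enter scope (depth=3)
Step 10: exit scope (depth=2)
Step 11: enter scope (depth=3)
Step 12: declare f=(read e)=42 at depth 3
Step 13: exit scope (depth=2)
Visible at query point: b=42 e=42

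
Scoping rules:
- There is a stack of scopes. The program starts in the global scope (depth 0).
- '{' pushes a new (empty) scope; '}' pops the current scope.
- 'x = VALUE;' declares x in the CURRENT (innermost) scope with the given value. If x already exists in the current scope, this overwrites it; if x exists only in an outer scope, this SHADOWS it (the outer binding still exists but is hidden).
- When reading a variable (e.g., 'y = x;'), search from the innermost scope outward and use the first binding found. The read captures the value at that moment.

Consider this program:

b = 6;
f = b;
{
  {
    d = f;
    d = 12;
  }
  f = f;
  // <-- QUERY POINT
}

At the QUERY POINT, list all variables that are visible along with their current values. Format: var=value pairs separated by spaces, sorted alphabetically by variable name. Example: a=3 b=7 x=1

Answer: b=6 f=6

Derivation:
Step 1: declare b=6 at depth 0
Step 2: declare f=(read b)=6 at depth 0
Step 3: enter scope (depth=1)
Step 4: enter scope (depth=2)
Step 5: declare d=(read f)=6 at depth 2
Step 6: declare d=12 at depth 2
Step 7: exit scope (depth=1)
Step 8: declare f=(read f)=6 at depth 1
Visible at query point: b=6 f=6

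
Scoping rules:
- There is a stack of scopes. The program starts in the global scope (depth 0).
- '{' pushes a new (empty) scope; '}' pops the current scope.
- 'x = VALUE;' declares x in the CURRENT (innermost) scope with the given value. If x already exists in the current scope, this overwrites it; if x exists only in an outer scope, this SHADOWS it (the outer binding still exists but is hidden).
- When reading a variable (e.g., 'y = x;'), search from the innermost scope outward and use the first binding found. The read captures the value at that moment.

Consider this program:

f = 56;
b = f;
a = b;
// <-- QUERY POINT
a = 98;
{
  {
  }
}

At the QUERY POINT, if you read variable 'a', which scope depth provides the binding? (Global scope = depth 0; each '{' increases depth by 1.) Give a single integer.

Step 1: declare f=56 at depth 0
Step 2: declare b=(read f)=56 at depth 0
Step 3: declare a=(read b)=56 at depth 0
Visible at query point: a=56 b=56 f=56

Answer: 0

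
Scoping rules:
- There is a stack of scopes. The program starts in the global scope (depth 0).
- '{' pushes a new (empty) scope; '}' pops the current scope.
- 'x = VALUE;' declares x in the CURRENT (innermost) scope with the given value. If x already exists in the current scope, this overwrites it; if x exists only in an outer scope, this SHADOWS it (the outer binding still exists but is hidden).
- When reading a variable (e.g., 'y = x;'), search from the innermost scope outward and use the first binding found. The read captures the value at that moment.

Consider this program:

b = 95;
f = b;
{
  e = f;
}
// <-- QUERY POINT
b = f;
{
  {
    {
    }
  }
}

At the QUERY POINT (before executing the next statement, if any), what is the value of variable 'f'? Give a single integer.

Answer: 95

Derivation:
Step 1: declare b=95 at depth 0
Step 2: declare f=(read b)=95 at depth 0
Step 3: enter scope (depth=1)
Step 4: declare e=(read f)=95 at depth 1
Step 5: exit scope (depth=0)
Visible at query point: b=95 f=95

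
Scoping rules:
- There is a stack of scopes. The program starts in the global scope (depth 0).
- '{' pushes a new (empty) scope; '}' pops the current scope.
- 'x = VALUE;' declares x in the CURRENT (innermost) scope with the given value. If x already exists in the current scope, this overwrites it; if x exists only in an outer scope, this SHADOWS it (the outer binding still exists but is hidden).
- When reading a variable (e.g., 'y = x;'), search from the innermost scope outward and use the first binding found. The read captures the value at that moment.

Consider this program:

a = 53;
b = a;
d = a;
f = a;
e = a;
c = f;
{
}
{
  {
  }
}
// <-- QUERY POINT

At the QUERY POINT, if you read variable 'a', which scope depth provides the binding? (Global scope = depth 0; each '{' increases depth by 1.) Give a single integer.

Step 1: declare a=53 at depth 0
Step 2: declare b=(read a)=53 at depth 0
Step 3: declare d=(read a)=53 at depth 0
Step 4: declare f=(read a)=53 at depth 0
Step 5: declare e=(read a)=53 at depth 0
Step 6: declare c=(read f)=53 at depth 0
Step 7: enter scope (depth=1)
Step 8: exit scope (depth=0)
Step 9: enter scope (depth=1)
Step 10: enter scope (depth=2)
Step 11: exit scope (depth=1)
Step 12: exit scope (depth=0)
Visible at query point: a=53 b=53 c=53 d=53 e=53 f=53

Answer: 0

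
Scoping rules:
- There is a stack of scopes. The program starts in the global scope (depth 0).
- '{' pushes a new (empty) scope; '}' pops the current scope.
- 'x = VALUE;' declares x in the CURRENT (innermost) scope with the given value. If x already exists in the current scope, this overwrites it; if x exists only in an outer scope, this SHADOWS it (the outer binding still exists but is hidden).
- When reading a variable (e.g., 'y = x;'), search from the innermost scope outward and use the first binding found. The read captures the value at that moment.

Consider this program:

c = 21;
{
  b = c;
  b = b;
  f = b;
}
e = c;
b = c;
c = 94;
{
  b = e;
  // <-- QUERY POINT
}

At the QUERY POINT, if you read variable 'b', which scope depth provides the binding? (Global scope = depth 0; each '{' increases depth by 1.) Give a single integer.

Step 1: declare c=21 at depth 0
Step 2: enter scope (depth=1)
Step 3: declare b=(read c)=21 at depth 1
Step 4: declare b=(read b)=21 at depth 1
Step 5: declare f=(read b)=21 at depth 1
Step 6: exit scope (depth=0)
Step 7: declare e=(read c)=21 at depth 0
Step 8: declare b=(read c)=21 at depth 0
Step 9: declare c=94 at depth 0
Step 10: enter scope (depth=1)
Step 11: declare b=(read e)=21 at depth 1
Visible at query point: b=21 c=94 e=21

Answer: 1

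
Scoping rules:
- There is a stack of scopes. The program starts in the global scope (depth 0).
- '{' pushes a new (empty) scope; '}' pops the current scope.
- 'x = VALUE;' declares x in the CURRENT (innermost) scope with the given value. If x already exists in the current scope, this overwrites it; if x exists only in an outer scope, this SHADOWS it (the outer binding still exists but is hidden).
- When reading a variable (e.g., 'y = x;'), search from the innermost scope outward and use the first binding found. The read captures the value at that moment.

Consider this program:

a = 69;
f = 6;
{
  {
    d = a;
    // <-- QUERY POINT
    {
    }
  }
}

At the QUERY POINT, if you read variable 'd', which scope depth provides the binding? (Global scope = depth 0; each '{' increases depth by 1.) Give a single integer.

Answer: 2

Derivation:
Step 1: declare a=69 at depth 0
Step 2: declare f=6 at depth 0
Step 3: enter scope (depth=1)
Step 4: enter scope (depth=2)
Step 5: declare d=(read a)=69 at depth 2
Visible at query point: a=69 d=69 f=6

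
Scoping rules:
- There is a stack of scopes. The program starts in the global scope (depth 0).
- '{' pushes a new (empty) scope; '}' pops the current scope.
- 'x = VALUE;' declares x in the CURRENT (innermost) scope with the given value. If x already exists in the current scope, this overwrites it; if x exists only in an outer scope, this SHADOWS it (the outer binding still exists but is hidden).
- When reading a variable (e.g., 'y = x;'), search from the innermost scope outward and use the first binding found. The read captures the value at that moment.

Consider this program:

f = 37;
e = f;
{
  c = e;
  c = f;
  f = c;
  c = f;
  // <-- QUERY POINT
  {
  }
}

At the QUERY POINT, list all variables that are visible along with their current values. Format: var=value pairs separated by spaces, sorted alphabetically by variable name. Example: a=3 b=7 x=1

Answer: c=37 e=37 f=37

Derivation:
Step 1: declare f=37 at depth 0
Step 2: declare e=(read f)=37 at depth 0
Step 3: enter scope (depth=1)
Step 4: declare c=(read e)=37 at depth 1
Step 5: declare c=(read f)=37 at depth 1
Step 6: declare f=(read c)=37 at depth 1
Step 7: declare c=(read f)=37 at depth 1
Visible at query point: c=37 e=37 f=37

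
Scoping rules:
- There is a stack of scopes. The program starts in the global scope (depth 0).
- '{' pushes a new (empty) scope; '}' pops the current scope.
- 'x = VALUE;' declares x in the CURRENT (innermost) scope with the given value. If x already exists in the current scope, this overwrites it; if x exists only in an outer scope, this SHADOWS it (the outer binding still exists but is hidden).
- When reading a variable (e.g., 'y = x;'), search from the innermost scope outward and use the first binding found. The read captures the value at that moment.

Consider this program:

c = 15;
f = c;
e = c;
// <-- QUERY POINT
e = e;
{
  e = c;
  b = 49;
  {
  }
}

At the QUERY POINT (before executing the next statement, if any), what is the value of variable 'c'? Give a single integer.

Step 1: declare c=15 at depth 0
Step 2: declare f=(read c)=15 at depth 0
Step 3: declare e=(read c)=15 at depth 0
Visible at query point: c=15 e=15 f=15

Answer: 15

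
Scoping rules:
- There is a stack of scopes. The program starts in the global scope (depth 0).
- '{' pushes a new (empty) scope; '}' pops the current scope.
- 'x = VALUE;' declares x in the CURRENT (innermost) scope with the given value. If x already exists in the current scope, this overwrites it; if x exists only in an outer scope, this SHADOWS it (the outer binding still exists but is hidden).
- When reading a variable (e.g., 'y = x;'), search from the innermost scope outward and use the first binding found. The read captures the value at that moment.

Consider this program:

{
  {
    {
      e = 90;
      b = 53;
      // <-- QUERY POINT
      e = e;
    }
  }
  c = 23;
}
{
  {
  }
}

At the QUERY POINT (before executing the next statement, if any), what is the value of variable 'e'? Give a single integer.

Step 1: enter scope (depth=1)
Step 2: enter scope (depth=2)
Step 3: enter scope (depth=3)
Step 4: declare e=90 at depth 3
Step 5: declare b=53 at depth 3
Visible at query point: b=53 e=90

Answer: 90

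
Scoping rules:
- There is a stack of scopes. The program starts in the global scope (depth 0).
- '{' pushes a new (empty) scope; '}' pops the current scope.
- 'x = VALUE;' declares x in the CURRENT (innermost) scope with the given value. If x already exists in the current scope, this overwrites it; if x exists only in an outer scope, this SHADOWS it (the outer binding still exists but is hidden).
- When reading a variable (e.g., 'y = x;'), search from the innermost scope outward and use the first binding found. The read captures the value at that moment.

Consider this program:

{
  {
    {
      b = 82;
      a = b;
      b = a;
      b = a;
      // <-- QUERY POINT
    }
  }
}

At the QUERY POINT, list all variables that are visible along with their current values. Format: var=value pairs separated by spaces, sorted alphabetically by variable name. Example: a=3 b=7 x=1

Answer: a=82 b=82

Derivation:
Step 1: enter scope (depth=1)
Step 2: enter scope (depth=2)
Step 3: enter scope (depth=3)
Step 4: declare b=82 at depth 3
Step 5: declare a=(read b)=82 at depth 3
Step 6: declare b=(read a)=82 at depth 3
Step 7: declare b=(read a)=82 at depth 3
Visible at query point: a=82 b=82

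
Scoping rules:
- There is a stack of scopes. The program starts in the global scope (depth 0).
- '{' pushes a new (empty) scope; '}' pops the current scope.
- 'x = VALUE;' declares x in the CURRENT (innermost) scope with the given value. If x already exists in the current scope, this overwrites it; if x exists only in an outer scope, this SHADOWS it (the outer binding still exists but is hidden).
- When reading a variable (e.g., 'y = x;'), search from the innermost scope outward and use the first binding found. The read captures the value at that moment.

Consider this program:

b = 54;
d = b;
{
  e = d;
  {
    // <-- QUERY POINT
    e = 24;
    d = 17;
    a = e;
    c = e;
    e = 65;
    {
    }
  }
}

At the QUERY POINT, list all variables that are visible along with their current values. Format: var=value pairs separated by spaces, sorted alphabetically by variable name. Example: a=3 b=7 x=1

Answer: b=54 d=54 e=54

Derivation:
Step 1: declare b=54 at depth 0
Step 2: declare d=(read b)=54 at depth 0
Step 3: enter scope (depth=1)
Step 4: declare e=(read d)=54 at depth 1
Step 5: enter scope (depth=2)
Visible at query point: b=54 d=54 e=54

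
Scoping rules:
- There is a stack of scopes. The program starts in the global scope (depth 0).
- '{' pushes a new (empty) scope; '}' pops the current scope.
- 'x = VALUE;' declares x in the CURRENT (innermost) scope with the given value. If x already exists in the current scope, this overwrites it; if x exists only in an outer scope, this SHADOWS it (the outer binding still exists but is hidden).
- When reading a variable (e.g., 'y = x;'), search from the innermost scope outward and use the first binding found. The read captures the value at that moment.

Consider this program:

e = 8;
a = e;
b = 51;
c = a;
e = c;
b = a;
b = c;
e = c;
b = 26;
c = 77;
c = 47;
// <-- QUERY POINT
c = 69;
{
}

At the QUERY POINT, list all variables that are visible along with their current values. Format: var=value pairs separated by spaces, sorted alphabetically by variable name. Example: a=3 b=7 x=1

Answer: a=8 b=26 c=47 e=8

Derivation:
Step 1: declare e=8 at depth 0
Step 2: declare a=(read e)=8 at depth 0
Step 3: declare b=51 at depth 0
Step 4: declare c=(read a)=8 at depth 0
Step 5: declare e=(read c)=8 at depth 0
Step 6: declare b=(read a)=8 at depth 0
Step 7: declare b=(read c)=8 at depth 0
Step 8: declare e=(read c)=8 at depth 0
Step 9: declare b=26 at depth 0
Step 10: declare c=77 at depth 0
Step 11: declare c=47 at depth 0
Visible at query point: a=8 b=26 c=47 e=8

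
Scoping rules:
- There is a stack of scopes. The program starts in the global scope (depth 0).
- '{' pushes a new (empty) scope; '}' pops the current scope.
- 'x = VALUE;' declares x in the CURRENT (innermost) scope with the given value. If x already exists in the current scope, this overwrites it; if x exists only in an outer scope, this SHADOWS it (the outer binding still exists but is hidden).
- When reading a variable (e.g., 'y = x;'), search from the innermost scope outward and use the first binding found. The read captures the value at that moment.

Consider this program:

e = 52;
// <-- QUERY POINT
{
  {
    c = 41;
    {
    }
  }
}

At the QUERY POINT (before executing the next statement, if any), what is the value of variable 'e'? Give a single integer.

Step 1: declare e=52 at depth 0
Visible at query point: e=52

Answer: 52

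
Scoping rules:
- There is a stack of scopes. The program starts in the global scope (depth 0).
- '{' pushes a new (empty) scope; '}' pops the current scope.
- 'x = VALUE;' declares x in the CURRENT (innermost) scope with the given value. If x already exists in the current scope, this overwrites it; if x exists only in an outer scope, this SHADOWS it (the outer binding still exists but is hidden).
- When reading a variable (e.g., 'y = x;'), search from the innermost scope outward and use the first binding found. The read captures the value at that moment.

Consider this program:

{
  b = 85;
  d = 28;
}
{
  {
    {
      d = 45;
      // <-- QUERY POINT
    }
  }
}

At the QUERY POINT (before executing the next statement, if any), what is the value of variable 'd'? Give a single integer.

Step 1: enter scope (depth=1)
Step 2: declare b=85 at depth 1
Step 3: declare d=28 at depth 1
Step 4: exit scope (depth=0)
Step 5: enter scope (depth=1)
Step 6: enter scope (depth=2)
Step 7: enter scope (depth=3)
Step 8: declare d=45 at depth 3
Visible at query point: d=45

Answer: 45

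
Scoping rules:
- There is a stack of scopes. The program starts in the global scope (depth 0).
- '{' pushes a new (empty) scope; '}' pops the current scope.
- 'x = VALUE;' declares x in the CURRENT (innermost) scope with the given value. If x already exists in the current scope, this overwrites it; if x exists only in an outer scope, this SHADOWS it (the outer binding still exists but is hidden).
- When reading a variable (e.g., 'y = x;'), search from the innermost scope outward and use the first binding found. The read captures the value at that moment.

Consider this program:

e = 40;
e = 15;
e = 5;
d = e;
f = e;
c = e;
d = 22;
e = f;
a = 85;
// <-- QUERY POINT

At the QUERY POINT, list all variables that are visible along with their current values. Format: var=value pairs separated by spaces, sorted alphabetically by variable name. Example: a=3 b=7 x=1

Answer: a=85 c=5 d=22 e=5 f=5

Derivation:
Step 1: declare e=40 at depth 0
Step 2: declare e=15 at depth 0
Step 3: declare e=5 at depth 0
Step 4: declare d=(read e)=5 at depth 0
Step 5: declare f=(read e)=5 at depth 0
Step 6: declare c=(read e)=5 at depth 0
Step 7: declare d=22 at depth 0
Step 8: declare e=(read f)=5 at depth 0
Step 9: declare a=85 at depth 0
Visible at query point: a=85 c=5 d=22 e=5 f=5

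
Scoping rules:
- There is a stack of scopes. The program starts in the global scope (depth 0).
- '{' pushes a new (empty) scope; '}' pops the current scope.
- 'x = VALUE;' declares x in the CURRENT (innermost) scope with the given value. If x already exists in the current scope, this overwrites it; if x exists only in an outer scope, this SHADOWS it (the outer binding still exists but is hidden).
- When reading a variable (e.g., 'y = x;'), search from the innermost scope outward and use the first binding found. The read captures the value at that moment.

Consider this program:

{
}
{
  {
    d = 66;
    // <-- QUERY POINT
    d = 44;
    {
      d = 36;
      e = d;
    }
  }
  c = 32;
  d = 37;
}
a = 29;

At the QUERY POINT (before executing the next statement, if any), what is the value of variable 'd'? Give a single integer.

Answer: 66

Derivation:
Step 1: enter scope (depth=1)
Step 2: exit scope (depth=0)
Step 3: enter scope (depth=1)
Step 4: enter scope (depth=2)
Step 5: declare d=66 at depth 2
Visible at query point: d=66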